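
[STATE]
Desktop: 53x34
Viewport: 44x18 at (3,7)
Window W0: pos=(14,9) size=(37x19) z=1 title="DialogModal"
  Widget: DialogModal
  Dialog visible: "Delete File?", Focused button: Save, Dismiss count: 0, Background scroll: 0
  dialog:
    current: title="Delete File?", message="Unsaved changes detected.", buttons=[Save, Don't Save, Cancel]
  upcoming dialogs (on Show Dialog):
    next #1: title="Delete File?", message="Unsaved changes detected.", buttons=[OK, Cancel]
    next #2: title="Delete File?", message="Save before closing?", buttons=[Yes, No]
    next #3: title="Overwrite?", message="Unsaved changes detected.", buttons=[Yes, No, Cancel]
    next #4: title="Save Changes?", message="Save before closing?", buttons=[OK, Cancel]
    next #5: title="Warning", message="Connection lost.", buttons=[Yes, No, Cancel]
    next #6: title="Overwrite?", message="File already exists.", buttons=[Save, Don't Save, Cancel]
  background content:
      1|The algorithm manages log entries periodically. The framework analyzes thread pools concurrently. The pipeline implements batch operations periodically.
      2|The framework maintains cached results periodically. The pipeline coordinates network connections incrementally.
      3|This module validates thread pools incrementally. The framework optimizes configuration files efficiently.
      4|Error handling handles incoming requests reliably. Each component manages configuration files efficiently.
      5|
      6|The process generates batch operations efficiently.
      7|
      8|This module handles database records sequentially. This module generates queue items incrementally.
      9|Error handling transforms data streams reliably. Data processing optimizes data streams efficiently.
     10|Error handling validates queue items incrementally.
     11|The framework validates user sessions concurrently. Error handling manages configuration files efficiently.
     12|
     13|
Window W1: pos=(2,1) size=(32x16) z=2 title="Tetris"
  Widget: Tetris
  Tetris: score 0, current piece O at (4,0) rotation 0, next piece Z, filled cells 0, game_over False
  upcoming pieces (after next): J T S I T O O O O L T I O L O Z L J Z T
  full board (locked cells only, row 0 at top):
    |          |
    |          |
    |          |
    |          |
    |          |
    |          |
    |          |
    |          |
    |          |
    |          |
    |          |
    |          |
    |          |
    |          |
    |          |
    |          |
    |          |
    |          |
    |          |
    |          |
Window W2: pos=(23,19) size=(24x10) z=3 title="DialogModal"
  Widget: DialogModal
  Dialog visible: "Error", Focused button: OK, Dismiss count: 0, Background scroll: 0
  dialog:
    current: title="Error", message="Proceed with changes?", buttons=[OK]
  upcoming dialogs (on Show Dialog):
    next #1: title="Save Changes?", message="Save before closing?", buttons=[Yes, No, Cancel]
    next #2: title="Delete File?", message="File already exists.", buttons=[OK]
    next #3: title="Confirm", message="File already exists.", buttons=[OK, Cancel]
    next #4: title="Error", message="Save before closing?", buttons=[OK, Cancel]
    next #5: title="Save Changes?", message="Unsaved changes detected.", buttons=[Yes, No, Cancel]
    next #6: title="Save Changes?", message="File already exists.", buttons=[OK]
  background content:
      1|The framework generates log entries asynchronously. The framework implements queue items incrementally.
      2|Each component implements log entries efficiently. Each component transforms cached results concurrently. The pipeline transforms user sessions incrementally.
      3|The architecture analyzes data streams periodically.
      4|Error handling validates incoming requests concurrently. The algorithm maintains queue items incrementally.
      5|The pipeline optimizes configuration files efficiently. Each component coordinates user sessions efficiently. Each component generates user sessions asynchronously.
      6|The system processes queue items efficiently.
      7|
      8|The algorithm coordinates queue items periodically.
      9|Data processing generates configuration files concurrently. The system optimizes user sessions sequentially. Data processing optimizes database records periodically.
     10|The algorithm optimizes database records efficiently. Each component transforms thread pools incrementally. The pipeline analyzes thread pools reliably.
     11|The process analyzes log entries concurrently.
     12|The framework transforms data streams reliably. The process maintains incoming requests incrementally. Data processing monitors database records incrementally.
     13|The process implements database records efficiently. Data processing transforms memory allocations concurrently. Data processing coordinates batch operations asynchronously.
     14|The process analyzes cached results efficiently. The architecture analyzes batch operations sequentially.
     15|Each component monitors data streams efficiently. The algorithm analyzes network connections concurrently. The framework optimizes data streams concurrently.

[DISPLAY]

          │                   ┃             
          │                   ┃             
          │                   ┃━━━━━━━━━━━━━
          │Score:             ┃             
          │0                  ┃─────────────
          │                   ┃es log entrie
          │                   ┃ains cached r
          │                   ┃es thread poo
          │                   ┃les incoming 
━━━━━━━━━━━━━━━━━━━━━━━━━━━━━━┛             
           ┃Th┌─────────────────────────────
           ┃  │         Delete File?        
           ┃Th│  Uns┏━━━━━━━━━━━━━━━━━━━━━━┓
           ┃Er│ [Sav┃ DialogModal          ┃
           ┃Er└─────┠──────────────────────┨
           ┃The fram┃Th┌────────────────┐te┃
           ┃        ┃Ea│     Error      │me┃
           ┃        ┃Th│Proceed with cha│ly┃


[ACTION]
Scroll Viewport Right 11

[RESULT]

    │                   ┃                   
    │                   ┃                   
    │                   ┃━━━━━━━━━━━━━━━━┓  
    │Score:             ┃                ┃  
    │0                  ┃────────────────┨  
    │                   ┃es log entries p┃  
    │                   ┃ains cached resu┃  
    │                   ┃es thread pools ┃  
    │                   ┃les incoming req┃  
━━━━━━━━━━━━━━━━━━━━━━━━┛                ┃  
     ┃Th┌─────────────────────────────┐ti┃  
     ┃  │         Delete File?        │  ┃  
     ┃Th│  Uns┏━━━━━━━━━━━━━━━━━━━━━━┓│rd┃  
     ┃Er│ [Sav┃ DialogModal          ┃│re┃  
     ┃Er└─────┠──────────────────────┨┘em┃  
     ┃The fram┃Th┌────────────────┐te┃sio┃  
     ┃        ┃Ea│     Error      │me┃   ┃  
     ┃        ┃Th│Proceed with cha│ly┃   ┃  


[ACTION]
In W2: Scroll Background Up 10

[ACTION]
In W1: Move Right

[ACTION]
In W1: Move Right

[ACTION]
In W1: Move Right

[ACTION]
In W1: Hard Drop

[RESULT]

    │                   ┃                   
    │                   ┃                   
    │                   ┃━━━━━━━━━━━━━━━━┓  
    │Score:             ┃                ┃  
    │0                  ┃────────────────┨  
    │                   ┃es log entries p┃  
    │                   ┃ains cached resu┃  
 ▓▓ │                   ┃es thread pools ┃  
 ▓▓ │                   ┃les incoming req┃  
━━━━━━━━━━━━━━━━━━━━━━━━┛                ┃  
     ┃Th┌─────────────────────────────┐ti┃  
     ┃  │         Delete File?        │  ┃  
     ┃Th│  Uns┏━━━━━━━━━━━━━━━━━━━━━━┓│rd┃  
     ┃Er│ [Sav┃ DialogModal          ┃│re┃  
     ┃Er└─────┠──────────────────────┨┘em┃  
     ┃The fram┃Th┌────────────────┐te┃sio┃  
     ┃        ┃Ea│     Error      │me┃   ┃  
     ┃        ┃Th│Proceed with cha│ly┃   ┃  


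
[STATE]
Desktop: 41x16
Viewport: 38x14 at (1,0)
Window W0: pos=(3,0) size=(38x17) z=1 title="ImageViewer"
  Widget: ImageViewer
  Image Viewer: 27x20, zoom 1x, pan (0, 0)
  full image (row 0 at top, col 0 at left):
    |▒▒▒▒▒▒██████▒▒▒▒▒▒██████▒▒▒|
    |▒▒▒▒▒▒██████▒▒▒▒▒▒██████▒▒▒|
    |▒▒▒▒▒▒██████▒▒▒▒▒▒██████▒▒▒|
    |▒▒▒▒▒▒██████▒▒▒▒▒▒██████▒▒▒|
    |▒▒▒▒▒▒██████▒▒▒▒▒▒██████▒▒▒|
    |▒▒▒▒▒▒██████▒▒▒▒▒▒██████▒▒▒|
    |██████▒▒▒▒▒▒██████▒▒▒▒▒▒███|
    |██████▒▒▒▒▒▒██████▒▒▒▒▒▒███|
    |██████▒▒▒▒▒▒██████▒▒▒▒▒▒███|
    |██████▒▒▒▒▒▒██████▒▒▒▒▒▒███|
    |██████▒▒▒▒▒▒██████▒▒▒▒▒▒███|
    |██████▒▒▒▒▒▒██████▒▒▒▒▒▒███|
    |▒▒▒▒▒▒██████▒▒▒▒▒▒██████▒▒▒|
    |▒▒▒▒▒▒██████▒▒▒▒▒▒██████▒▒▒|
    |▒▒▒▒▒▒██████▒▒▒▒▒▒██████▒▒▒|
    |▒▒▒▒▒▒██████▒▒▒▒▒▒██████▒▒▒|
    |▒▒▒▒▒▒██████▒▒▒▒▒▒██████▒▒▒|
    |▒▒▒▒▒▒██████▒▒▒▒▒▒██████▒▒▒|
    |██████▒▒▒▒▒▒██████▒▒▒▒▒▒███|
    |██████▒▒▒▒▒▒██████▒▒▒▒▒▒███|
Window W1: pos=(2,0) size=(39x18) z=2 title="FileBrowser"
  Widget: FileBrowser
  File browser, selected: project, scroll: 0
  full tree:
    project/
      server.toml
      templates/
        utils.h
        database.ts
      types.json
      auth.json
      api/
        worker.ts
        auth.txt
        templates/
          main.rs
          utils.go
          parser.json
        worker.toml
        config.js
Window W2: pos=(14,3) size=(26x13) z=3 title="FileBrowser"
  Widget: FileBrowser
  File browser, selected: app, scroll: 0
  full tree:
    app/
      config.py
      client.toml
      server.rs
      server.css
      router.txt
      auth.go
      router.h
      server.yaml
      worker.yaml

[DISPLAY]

 ┏━━━━━━━━━━━━━━━━━━━━━━━━━━━━━━━━━━━━
 ┃ FileBrowser                        
 ┠────────────────────────────────────
 ┃> [-] proje┏━━━━━━━━━━━━━━━━━━━━━━━━
 ┃    server.┃ FileBrowser            
 ┃    [+] tem┠────────────────────────
 ┃    types.j┃> [-] app/              
 ┃    auth.js┃    config.py           
 ┃    [+] api┃    client.toml         
 ┃           ┃    server.rs           
 ┃           ┃    server.css          
 ┃           ┃    router.txt          
 ┃           ┃    auth.go             
 ┃           ┃    router.h            


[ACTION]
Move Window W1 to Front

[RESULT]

 ┏━━━━━━━━━━━━━━━━━━━━━━━━━━━━━━━━━━━━
 ┃ FileBrowser                        
 ┠────────────────────────────────────
 ┃> [-] project/                      
 ┃    server.toml                     
 ┃    [+] templates/                  
 ┃    types.json                      
 ┃    auth.json                       
 ┃    [+] api/                        
 ┃                                    
 ┃                                    
 ┃                                    
 ┃                                    
 ┃                                    


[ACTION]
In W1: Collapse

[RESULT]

 ┏━━━━━━━━━━━━━━━━━━━━━━━━━━━━━━━━━━━━
 ┃ FileBrowser                        
 ┠────────────────────────────────────
 ┃> [+] project/                      
 ┃                                    
 ┃                                    
 ┃                                    
 ┃                                    
 ┃                                    
 ┃                                    
 ┃                                    
 ┃                                    
 ┃                                    
 ┃                                    


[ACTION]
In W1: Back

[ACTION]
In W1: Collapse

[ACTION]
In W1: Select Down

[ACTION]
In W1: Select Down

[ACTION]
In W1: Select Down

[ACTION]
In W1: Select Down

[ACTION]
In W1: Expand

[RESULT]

 ┏━━━━━━━━━━━━━━━━━━━━━━━━━━━━━━━━━━━━
 ┃ FileBrowser                        
 ┠────────────────────────────────────
 ┃> [-] project/                      
 ┃    server.toml                     
 ┃    [+] templates/                  
 ┃    types.json                      
 ┃    auth.json                       
 ┃    [+] api/                        
 ┃                                    
 ┃                                    
 ┃                                    
 ┃                                    
 ┃                                    


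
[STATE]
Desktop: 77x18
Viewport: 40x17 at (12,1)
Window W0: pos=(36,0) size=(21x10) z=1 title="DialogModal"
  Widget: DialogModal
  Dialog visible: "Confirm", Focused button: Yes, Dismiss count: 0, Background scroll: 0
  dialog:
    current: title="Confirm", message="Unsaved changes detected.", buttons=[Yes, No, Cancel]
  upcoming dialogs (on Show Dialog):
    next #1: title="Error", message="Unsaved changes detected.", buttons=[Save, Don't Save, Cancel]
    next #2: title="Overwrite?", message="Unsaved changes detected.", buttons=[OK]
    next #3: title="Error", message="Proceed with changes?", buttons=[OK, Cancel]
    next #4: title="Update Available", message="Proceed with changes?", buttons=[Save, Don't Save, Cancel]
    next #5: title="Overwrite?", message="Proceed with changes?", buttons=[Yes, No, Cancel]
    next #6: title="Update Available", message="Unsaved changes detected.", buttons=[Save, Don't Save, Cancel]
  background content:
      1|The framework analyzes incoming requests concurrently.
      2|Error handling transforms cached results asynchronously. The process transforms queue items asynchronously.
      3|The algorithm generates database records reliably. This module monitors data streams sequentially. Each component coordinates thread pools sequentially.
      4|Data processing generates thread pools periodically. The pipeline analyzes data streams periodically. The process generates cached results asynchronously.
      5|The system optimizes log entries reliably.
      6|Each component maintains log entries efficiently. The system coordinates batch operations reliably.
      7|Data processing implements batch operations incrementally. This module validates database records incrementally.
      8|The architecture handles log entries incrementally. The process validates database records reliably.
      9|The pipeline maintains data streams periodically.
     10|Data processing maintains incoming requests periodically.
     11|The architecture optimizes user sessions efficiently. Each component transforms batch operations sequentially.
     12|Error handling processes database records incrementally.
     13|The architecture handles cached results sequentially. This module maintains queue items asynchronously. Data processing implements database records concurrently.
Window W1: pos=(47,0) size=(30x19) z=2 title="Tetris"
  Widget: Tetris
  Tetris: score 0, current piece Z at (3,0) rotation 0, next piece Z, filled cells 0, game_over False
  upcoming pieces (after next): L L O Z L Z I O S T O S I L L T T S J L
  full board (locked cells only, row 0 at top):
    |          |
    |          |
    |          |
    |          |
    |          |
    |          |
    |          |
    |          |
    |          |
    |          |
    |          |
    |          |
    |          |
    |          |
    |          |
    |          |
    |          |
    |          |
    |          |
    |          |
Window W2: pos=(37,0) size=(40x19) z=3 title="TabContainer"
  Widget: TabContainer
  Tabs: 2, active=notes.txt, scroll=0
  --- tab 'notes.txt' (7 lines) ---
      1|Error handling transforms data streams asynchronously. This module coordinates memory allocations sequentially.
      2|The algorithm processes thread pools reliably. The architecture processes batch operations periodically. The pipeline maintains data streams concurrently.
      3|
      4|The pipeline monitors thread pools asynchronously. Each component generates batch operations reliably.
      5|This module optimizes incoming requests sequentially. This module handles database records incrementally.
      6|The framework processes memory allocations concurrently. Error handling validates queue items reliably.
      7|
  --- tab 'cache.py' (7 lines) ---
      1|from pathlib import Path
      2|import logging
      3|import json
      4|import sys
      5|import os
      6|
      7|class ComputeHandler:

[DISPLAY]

                        ┃┃ TabContainer 
                        ┠┠──────────────
                        ┃┃[notes.txt]│ c
                        ┃┃──────────────
                        ┃┃Error handling
                        ┃┃The algorithm 
                        ┃┃              
                        ┃┃The pipeline m
                        ┗┃This module op
                         ┃The framework 
                         ┃              
                         ┃              
                         ┃              
                         ┃              
                         ┃              
                         ┃              
                         ┃              


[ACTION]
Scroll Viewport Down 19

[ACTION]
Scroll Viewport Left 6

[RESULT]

                              ┃┃ TabCont
                              ┠┠────────
                              ┃┃[notes.t
                              ┃┃────────
                              ┃┃Error ha
                              ┃┃The algo
                              ┃┃        
                              ┃┃The pipe
                              ┗┃This mod
                               ┃The fram
                               ┃        
                               ┃        
                               ┃        
                               ┃        
                               ┃        
                               ┃        
                               ┃        


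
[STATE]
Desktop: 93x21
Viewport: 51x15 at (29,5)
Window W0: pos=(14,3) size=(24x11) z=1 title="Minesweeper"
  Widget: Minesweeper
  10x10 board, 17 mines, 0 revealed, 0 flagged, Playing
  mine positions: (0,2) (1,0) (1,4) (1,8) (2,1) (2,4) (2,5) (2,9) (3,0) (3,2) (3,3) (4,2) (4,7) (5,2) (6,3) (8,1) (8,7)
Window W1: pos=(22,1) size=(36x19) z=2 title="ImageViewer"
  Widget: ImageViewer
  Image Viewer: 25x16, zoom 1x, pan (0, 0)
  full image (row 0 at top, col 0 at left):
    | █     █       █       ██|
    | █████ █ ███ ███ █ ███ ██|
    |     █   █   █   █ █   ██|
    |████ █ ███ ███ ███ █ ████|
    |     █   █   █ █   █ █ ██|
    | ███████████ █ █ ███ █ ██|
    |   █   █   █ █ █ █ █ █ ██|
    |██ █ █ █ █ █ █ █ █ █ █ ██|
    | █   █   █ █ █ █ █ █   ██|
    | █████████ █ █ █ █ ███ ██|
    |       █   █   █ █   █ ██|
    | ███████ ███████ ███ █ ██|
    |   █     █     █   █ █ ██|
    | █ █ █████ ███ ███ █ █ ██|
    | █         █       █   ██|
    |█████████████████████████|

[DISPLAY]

 █ ███ ███ █ ███ ██         ┃                      
   █   █   █ █   ██         ┃                      
 ███ ███ ███ █ ████         ┃                      
   █   █ █   █ █ ██         ┃                      
██████ █ █ ███ █ ██         ┃                      
 █   █ █ █ █ █ █ ██         ┃                      
 █ █ █ █ █ █ █ █ ██         ┃                      
   █ █ █ █ █ █   ██         ┃                      
████ █ █ █ █ ███ ██         ┃                      
 █   █   █ █   █ ██         ┃                      
██ ███████ ███ █ ██         ┃                      
   █     █   █ █ ██         ┃                      
████ ███ ███ █ █ ██         ┃                      
     █       █   ██         ┃                      
━━━━━━━━━━━━━━━━━━━━━━━━━━━━┛                      


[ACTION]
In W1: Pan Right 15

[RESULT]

█ ██                        ┃                      
  ██                        ┃                      
████                        ┃                      
█ ██                        ┃                      
█ ██                        ┃                      
█ ██                        ┃                      
█ ██                        ┃                      
  ██                        ┃                      
█ ██                        ┃                      
█ ██                        ┃                      
█ ██                        ┃                      
█ ██                        ┃                      
█ ██                        ┃                      
  ██                        ┃                      
━━━━━━━━━━━━━━━━━━━━━━━━━━━━┛                      


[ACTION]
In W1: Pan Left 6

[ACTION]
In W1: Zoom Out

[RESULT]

█ █ ███ ██                  ┃                      
  █ █   ██                  ┃                      
███ █ ████                  ┃                      
█   █ █ ██                  ┃                      
█ ███ █ ██                  ┃                      
█ █ █ █ ██                  ┃                      
█ █ █ █ ██                  ┃                      
█ █ █   ██                  ┃                      
█ █ ███ ██                  ┃                      
█ █   █ ██                  ┃                      
█ ███ █ ██                  ┃                      
█   █ █ ██                  ┃                      
███ █ █ ██                  ┃                      
    █   ██                  ┃                      
━━━━━━━━━━━━━━━━━━━━━━━━━━━━┛                      


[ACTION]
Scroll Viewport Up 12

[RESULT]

                                                   
━━━━━━━━━━━━━━━━━━━━━━━━━━━━┓                      
Viewer                      ┃                      
────────────────────────────┨                      
█       ██                  ┃                      
█ █ ███ ██                  ┃                      
  █ █   ██                  ┃                      
███ █ ████                  ┃                      
█   █ █ ██                  ┃                      
█ ███ █ ██                  ┃                      
█ █ █ █ ██                  ┃                      
█ █ █ █ ██                  ┃                      
█ █ █   ██                  ┃                      
█ █ ███ ██                  ┃                      
█ █   █ ██                  ┃                      


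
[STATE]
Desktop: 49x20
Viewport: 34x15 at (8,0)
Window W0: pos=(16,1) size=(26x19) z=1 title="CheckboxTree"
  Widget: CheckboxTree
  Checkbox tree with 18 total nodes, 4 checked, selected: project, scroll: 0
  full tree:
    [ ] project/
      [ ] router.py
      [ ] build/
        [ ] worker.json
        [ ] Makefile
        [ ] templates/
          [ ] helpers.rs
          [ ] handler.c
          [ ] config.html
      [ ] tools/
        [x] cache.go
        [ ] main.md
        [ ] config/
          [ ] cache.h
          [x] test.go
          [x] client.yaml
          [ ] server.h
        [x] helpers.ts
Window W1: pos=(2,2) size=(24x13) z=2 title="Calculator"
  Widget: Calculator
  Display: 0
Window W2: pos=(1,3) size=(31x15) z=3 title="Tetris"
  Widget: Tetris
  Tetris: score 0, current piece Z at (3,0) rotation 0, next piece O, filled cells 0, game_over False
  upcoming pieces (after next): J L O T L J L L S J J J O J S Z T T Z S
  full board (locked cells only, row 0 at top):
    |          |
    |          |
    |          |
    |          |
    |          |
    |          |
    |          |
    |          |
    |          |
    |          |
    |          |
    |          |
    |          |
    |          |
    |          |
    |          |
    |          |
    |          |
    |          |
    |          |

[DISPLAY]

                                  
        ┏━━━━━━━━━━━━━━━━━━━━━━━━┓
━━━━━━━━━━━━━━━━━┓Tree           ┃
━━━━━━━━━━━━━━━━━━━━━━━┓─────────┨
s                      ┃         ┃
───────────────────────┨y        ┃
    │Next:             ┃         ┃
    │▓▓                ┃.json    ┃
    │▓▓                ┃le       ┃
    │                  ┃tes/     ┃
    │                  ┃ers.rs   ┃
    │                  ┃ler.c    ┃
    │Score:            ┃ig.html  ┃
    │0                 ┃         ┃
    │                  ┃go       ┃


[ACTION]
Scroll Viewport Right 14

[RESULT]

                                  
 ┏━━━━━━━━━━━━━━━━━━━━━━━━┓       
━━━━━━━━━━┓Tree           ┃       
━━━━━━━━━━━━━━━━┓─────────┨       
                ┃         ┃       
────────────────┨y        ┃       
xt:             ┃         ┃       
                ┃.json    ┃       
                ┃le       ┃       
                ┃tes/     ┃       
                ┃ers.rs   ┃       
                ┃ler.c    ┃       
ore:            ┃ig.html  ┃       
                ┃         ┃       
                ┃go       ┃       


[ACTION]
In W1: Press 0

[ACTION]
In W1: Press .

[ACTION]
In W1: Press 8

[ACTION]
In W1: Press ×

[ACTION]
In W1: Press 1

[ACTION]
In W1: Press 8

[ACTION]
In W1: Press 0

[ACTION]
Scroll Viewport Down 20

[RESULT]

────────────────┨y        ┃       
xt:             ┃         ┃       
                ┃.json    ┃       
                ┃le       ┃       
                ┃tes/     ┃       
                ┃ers.rs   ┃       
                ┃ler.c    ┃       
ore:            ┃ig.html  ┃       
                ┃         ┃       
                ┃go       ┃       
                ┃d        ┃       
                ┃/        ┃       
━━━━━━━━━━━━━━━━┛e.h      ┃       
 ┃       [x] test.go      ┃       
 ┗━━━━━━━━━━━━━━━━━━━━━━━━┛       


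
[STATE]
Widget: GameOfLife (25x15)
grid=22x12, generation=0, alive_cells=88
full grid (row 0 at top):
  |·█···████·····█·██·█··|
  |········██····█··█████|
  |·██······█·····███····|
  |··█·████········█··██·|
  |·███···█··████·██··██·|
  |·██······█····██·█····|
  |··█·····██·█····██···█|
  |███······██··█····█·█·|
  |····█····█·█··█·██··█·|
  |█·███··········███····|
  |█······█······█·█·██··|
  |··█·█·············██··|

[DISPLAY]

Gen: 0                   
·█···████·····█·██·█··   
········██····█··█████   
·██······█·····███····   
··█·████········█··██·   
·███···█··████·██··██·   
·██······█····██·█····   
··█·····██·█····██···█   
███······██··█····█·█·   
····█····█·█··█·██··█·   
█·███··········███····   
█······█······█·█·██··   
··█·█·············██··   
                         
                         


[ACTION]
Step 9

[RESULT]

Gen: 9                   
·············██·······   
···██·······██········   
·██··█·····█·██·······   
·█···█····██··········   
··█·······█··█······█·   
··█·██·····█··██···██·   
··█···█·····████·█····   
█··█·█············█··█   
█·················█··█   
█·██··············█··█   
█····················█   
·█·█··········█·····█·   
                         
                         


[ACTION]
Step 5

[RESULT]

Gen: 14                  
······················   
·█···········███······   
··█······██·█···█·····   
··██·····█··█·········   
·███······█·····█···█·   
·············█·██··█··   
·█·················█·█   
·███·······██·██····█·   
·············██·······   
·█·█··················   
··█···················   
······················   
                         
                         


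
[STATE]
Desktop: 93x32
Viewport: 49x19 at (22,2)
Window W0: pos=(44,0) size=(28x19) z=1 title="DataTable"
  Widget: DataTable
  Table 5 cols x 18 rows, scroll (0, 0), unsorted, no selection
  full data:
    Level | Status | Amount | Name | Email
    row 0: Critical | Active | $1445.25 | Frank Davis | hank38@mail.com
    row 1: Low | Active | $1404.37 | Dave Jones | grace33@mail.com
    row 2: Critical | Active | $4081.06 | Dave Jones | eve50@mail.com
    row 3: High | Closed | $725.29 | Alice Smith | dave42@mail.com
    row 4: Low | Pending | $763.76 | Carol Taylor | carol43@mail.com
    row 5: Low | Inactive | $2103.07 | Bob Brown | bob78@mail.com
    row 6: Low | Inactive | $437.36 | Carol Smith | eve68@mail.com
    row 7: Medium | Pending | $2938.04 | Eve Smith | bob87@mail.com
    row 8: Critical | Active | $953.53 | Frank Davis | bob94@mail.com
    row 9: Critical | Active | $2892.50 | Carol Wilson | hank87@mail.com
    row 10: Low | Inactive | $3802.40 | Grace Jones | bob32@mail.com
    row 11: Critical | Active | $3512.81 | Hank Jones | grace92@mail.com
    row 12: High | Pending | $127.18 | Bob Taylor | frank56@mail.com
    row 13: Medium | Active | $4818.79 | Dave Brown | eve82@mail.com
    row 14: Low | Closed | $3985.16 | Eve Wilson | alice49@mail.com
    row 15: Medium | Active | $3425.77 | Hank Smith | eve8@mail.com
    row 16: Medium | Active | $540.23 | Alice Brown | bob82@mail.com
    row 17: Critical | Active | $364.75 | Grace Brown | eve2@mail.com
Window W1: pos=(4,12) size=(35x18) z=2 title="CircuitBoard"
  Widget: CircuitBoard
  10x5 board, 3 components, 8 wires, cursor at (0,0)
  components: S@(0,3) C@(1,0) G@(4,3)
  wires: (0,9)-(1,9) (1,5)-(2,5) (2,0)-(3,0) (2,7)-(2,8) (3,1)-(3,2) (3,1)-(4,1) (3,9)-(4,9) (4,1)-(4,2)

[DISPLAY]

                      ┠──────────────────────────
                      ┃Level   │Status  │Amount  
                      ┃────────┼────────┼────────
                      ┃Critical│Active  │$1445.25
                      ┃Low     │Active  │$1404.37
                      ┃Critical│Active  │$4081.06
                      ┃High    │Closed  │$725.29 
                      ┃Low     │Pending │$763.76 
                      ┃Low     │Inactive│$2103.07
                      ┃Low     │Inactive│$437.36 
━━━━━━━━━━━━━━━━┓     ┃Medium  │Pending │$2938.04
                ┃     ┃Critical│Active  │$953.53 
────────────────┨     ┃Critical│Active  │$2892.50
7 8 9           ┃     ┃Low     │Inactive│$3802.40
                ┃     ┃Critical│Active  │$3512.81
                ┃     ┃High    │Pending │$127.18 
       ·        ┃     ┗━━━━━━━━━━━━━━━━━━━━━━━━━━
       │        ┃                                
       ·       ·┃                                


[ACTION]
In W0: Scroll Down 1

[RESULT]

                      ┠──────────────────────────
                      ┃Level   │Status  │Amount  
                      ┃────────┼────────┼────────
                      ┃Low     │Active  │$1404.37
                      ┃Critical│Active  │$4081.06
                      ┃High    │Closed  │$725.29 
                      ┃Low     │Pending │$763.76 
                      ┃Low     │Inactive│$2103.07
                      ┃Low     │Inactive│$437.36 
                      ┃Medium  │Pending │$2938.04
━━━━━━━━━━━━━━━━┓     ┃Critical│Active  │$953.53 
                ┃     ┃Critical│Active  │$2892.50
────────────────┨     ┃Low     │Inactive│$3802.40
7 8 9           ┃     ┃Critical│Active  │$3512.81
                ┃     ┃High    │Pending │$127.18 
                ┃     ┃Medium  │Active  │$4818.79
       ·        ┃     ┗━━━━━━━━━━━━━━━━━━━━━━━━━━
       │        ┃                                
       ·       ·┃                                


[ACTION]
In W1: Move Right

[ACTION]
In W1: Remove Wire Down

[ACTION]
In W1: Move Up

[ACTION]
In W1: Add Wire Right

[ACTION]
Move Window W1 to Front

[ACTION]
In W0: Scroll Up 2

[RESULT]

                      ┠──────────────────────────
                      ┃Level   │Status  │Amount  
                      ┃────────┼────────┼────────
                      ┃Critical│Active  │$1445.25
                      ┃Low     │Active  │$1404.37
                      ┃Critical│Active  │$4081.06
                      ┃High    │Closed  │$725.29 
                      ┃Low     │Pending │$763.76 
                      ┃Low     │Inactive│$2103.07
                      ┃Low     │Inactive│$437.36 
━━━━━━━━━━━━━━━━┓     ┃Medium  │Pending │$2938.04
                ┃     ┃Critical│Active  │$953.53 
────────────────┨     ┃Critical│Active  │$2892.50
7 8 9           ┃     ┃Low     │Inactive│$3802.40
                ┃     ┃Critical│Active  │$3512.81
                ┃     ┃High    │Pending │$127.18 
       ·        ┃     ┗━━━━━━━━━━━━━━━━━━━━━━━━━━
       │        ┃                                
       ·       ·┃                                


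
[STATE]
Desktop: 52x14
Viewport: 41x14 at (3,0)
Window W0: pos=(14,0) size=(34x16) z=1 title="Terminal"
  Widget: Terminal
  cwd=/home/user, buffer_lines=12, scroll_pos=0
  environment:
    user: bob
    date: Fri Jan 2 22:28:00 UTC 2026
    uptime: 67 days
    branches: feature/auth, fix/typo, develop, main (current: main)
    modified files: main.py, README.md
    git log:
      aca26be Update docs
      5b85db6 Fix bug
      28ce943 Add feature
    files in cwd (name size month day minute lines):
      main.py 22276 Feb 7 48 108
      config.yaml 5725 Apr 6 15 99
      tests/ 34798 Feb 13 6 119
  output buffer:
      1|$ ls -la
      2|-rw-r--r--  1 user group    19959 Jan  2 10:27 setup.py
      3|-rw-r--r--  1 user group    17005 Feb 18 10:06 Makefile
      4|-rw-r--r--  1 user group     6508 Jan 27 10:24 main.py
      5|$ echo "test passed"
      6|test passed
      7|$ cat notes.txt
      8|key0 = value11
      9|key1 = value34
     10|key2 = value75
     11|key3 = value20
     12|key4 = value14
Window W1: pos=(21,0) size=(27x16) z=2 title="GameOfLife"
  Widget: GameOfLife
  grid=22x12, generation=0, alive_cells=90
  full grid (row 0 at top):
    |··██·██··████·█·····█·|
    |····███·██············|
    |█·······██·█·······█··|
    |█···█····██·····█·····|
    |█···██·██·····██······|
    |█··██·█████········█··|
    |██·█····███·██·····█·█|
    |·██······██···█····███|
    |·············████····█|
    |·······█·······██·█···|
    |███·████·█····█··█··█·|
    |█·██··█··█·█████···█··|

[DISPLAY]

           ┏━━━━━━┏━━━━━━━━━━━━━━━━━━━━━━
           ┃ Termi┃ GameOfLife           
           ┠──────┠──────────────────────
           ┃$ ls -┃Gen: 0                
           ┃-rw-r-┃··██·██··████·█·····█·
           ┃-rw-r-┃····███·██············
           ┃-rw-r-┃█·······██·█·······█··
           ┃$ echo┃█···█····██·····█·····
           ┃test p┃█···██·██·····██······
           ┃$ cat ┃█··██·█████········█··
           ┃key0 =┃██·█····███·██·····█·█
           ┃key1 =┃·██······██···█····███
           ┃key2 =┃·············████····█
           ┃key3 =┃·······█·······██·█···


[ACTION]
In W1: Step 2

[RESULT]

           ┏━━━━━━┏━━━━━━━━━━━━━━━━━━━━━━
           ┃ Termi┃ GameOfLife           
           ┠──────┠──────────────────────
           ┃$ ls -┃Gen: 2                
           ┃-rw-r-┃···█████████··········
           ┃-rw-r-┃···██·█··███··········
           ┃-rw-r-┃·······█··············
           ┃$ echo┃██··███···············
           ┃test p┃···████···██···█······
           ┃$ cat ┃█·███·······███····██·
           ┃key0 =┃█···█····█···██···██·█
           ┃key1 =┃████·······███···█·█·█
           ┃key2 =┃█·█····███·█·█····█···
           ┃key3 =┃·█··██·██···██··█··██·


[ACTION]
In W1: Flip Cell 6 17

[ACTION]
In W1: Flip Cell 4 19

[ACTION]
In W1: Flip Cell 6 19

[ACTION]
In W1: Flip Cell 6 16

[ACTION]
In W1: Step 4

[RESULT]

           ┏━━━━━━┏━━━━━━━━━━━━━━━━━━━━━━
           ┃ Termi┃ GameOfLife           
           ┠──────┠──────────────────────
           ┃$ ls -┃Gen: 6                
           ┃-rw-r-┃···██·█···············
           ┃-rw-r-┃··█·██·█··············
           ┃-rw-r-┃·██·█·█····██·········
           ┃$ echo┃█··█······█████···███·
           ┃test p┃█·█········█··█···█···
           ┃$ cat ┃█·██·····█·█·██······█
           ┃key0 =┃█·██·····█·██·····█··█
           ┃key1 =┃███···············█··█
           ┃key2 =┃███······█·█·█·███····
           ┃key3 =┃···█·█··██·█·█··███·█·
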